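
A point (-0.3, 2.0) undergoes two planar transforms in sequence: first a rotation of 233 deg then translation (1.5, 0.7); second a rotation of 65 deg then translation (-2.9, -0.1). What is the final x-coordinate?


After transform 1:
x1 = cos(233)*-0.3 - sin(233)*2.0 + 1.5 = 3.2778
y1 = sin(233)*-0.3 + cos(233)*2.0 + 0.7 = -0.264
After transform 2:
x2 = cos(65)*3.2778 - sin(65)*-0.264 + -2.9
= -1.2754


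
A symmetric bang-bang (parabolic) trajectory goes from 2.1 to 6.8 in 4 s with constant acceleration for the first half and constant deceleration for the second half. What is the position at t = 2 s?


Symmetric rest-to-rest: each phase covers (pf-p0)/2 in time T/2. 0.5*a*(T/2)^2 = (pf-p0)/2 => a = 4*(pf-p0)/T^2
a = 4*(6.8-2.1)/4^2 = 1.175
t = 2 is in the acceleration phase (t <= T/2).
p = p0 + 0.5*a*t^2 = 2.1 + 0.5*1.175*2^2
= 4.45


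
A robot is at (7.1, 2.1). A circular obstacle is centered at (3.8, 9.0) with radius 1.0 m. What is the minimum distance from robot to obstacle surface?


center_dist = sqrt((7.1-3.8)^2 + (2.1-9.0)^2)
= sqrt(10.89 + 47.61)
= 7.6485
min_dist = center_dist - radius = 7.6485 - 1.0 = 6.6485 m


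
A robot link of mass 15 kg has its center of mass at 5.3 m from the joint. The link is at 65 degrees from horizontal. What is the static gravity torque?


tau = m*g*L*cos(angle)
= 15 * 9.81 * 5.3 * cos(65 deg)
= 15 * 9.81 * 5.3 * 0.4226
= 329.5979 Nm


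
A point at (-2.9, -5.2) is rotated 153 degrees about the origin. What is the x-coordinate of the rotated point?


x' = x*cos(theta) - y*sin(theta)
cos(153 deg) = -0.891, sin(153 deg) = 0.454
x' = -2.9 * -0.891 - -5.2 * 0.454
= 2.5839 - -2.3608
= 4.9447


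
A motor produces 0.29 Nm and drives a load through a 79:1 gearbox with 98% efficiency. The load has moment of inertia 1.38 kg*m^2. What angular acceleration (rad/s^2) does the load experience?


tau_out = tau_motor * N * eta
= 0.29 * 79 * 0.98 = 22.4518 Nm
alpha = tau_out / I = 22.4518 / 1.38
= 16.2694 rad/s^2


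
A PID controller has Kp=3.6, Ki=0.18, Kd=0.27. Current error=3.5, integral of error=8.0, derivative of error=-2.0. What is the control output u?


u = Kp*e + Ki*int(e) + Kd*de/dt
= 3.6*3.5 + 0.18*8.0 + 0.27*(-2.0)
= 12.6 + 1.44 + -0.54
= 13.5


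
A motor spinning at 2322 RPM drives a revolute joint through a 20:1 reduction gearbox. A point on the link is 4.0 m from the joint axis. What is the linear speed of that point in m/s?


omega_motor = 2322 * 2*pi/60 = 243.1593 rad/s
omega_joint = omega_motor / 20 = 12.158 rad/s
v = omega_joint * r = 12.158 * 4.0
= 48.6319 m/s


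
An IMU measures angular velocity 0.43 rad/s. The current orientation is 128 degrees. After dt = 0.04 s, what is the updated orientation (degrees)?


delta_theta = w * dt = 0.43 * 0.04 = 0.0172 rad
= 0.9855 deg
theta_new = 128 + 0.9855 = 128.9855 deg


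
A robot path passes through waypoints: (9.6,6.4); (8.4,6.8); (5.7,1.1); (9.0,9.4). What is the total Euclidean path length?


Segment lengths:
  seg1 = sqrt((-1.2)^2 + (0.4)^2) = 1.2649
  seg2 = sqrt((-2.7)^2 + (-5.7)^2) = 6.3071
  seg3 = sqrt((3.3)^2 + (8.3)^2) = 8.932
Total = 16.504


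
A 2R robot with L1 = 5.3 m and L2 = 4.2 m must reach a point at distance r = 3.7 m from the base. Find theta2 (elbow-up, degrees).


cos(theta2) = (r^2 - L1^2 - L2^2) / (2*L1*L2)
cos(theta2) = (13.69 - 28.09 - 17.64) / 44.52
cos(theta2) = -0.719677
theta2 = 136.0278 degrees


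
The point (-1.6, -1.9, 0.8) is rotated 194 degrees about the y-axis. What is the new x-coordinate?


Rotation about y-axis: x' = x*cos(theta) + z*sin(theta)
= -1.6 * -0.9703 + 0.8 * -0.2419
= 1.3589


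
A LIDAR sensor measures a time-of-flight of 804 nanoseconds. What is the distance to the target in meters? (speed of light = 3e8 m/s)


tof = 804 ns = 8.04e-07 s
dist = c * tof / 2
= 3e8 * 8.04e-07 / 2
= 120.6 m


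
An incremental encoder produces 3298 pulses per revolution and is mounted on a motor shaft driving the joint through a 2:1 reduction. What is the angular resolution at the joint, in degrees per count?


counts per rev = 3298
effective counts at joint = 3298 * 2 = 6596
resolution = 360 / 6596
= 0.0546 deg/count


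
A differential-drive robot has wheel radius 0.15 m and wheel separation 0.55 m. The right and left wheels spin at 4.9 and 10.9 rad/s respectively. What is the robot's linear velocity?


vR = r*wR = 0.15*4.9 = 0.735 m/s
vL = r*wL = 0.15*10.9 = 1.635 m/s
v = (vR+vL)/2 = 1.185 m/s
omega = (vR-vL)/L = -1.6364 rad/s
linear velocity = 1.185 m/s


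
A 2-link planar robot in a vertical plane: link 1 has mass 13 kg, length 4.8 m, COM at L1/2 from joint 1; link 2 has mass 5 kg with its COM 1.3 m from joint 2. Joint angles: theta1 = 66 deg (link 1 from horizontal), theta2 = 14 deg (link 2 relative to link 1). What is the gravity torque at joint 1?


Horizontal distance from joint 1 to link-1 COM:
  x_c1 = (L1/2)*cos(t1) = 2.4 * 0.4067 = 0.9762 m
Horizontal distance from joint 1 to link-2 COM:
  x_c2 = L1*cos(t1) + Lc2*cos(t1+t2)
       = 4.8*0.4067 + 1.3*0.1736 = 2.1781 m
tau1 = m1*g*x_c1 + m2*g*x_c2
     = 13*9.81*0.9762 + 5*9.81*2.1781
     = 124.4907 + 106.8348
     = 231.3254 Nm


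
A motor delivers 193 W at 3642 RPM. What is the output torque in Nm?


omega = 3642 * 2*pi/60 = 381.3893 rad/s
tau = P / omega = 193 / 381.3893
= 0.506 Nm


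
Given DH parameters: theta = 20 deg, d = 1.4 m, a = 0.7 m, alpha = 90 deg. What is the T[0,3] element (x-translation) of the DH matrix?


T[0,3] = a * cos(theta)
= 0.7 * cos(20 deg)
= 0.7 * 0.9397
= 0.6578


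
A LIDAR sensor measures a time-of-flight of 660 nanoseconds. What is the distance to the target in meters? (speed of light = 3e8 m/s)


tof = 660 ns = 6.6e-07 s
dist = c * tof / 2
= 3e8 * 6.6e-07 / 2
= 99.0 m


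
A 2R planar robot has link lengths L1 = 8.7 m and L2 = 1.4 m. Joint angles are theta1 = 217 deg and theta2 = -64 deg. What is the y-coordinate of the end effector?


Convert angles to radians: theta1 = 3.7874, theta2 = -1.117
y = L1*sin(theta1) + L2*sin(theta1+theta2)
y = -5.2358 + 0.6356
y = -4.6002


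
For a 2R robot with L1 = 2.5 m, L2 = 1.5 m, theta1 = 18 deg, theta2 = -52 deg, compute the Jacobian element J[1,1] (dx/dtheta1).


J[1,1] = -L1*sin(t1) - L2*sin(t1+t2)
= -2.5*sin(18) - 1.5*sin(-34)
= 0.0662


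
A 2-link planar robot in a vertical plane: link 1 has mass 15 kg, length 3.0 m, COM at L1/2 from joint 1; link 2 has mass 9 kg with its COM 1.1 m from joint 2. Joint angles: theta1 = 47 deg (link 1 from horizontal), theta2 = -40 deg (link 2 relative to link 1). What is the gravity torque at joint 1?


Horizontal distance from joint 1 to link-1 COM:
  x_c1 = (L1/2)*cos(t1) = 1.5 * 0.682 = 1.023 m
Horizontal distance from joint 1 to link-2 COM:
  x_c2 = L1*cos(t1) + Lc2*cos(t1+t2)
       = 3.0*0.682 + 1.1*0.9925 = 3.1378 m
tau1 = m1*g*x_c1 + m2*g*x_c2
     = 15*9.81*1.023 + 9*9.81*3.1378
     = 150.5341 + 277.036
     = 427.5701 Nm


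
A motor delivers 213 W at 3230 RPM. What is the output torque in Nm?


omega = 3230 * 2*pi/60 = 338.2448 rad/s
tau = P / omega = 213 / 338.2448
= 0.6297 Nm


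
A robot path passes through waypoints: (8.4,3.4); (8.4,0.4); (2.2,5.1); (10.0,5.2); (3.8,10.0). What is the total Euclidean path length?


Segment lengths:
  seg1 = sqrt((0.0)^2 + (-3.0)^2) = 3.0
  seg2 = sqrt((-6.2)^2 + (4.7)^2) = 7.7801
  seg3 = sqrt((7.8)^2 + (0.1)^2) = 7.8006
  seg4 = sqrt((-6.2)^2 + (4.8)^2) = 7.8409
Total = 26.4217


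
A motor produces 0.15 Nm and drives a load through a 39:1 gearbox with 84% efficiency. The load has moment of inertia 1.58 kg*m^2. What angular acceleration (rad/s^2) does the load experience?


tau_out = tau_motor * N * eta
= 0.15 * 39 * 0.84 = 4.914 Nm
alpha = tau_out / I = 4.914 / 1.58
= 3.1101 rad/s^2


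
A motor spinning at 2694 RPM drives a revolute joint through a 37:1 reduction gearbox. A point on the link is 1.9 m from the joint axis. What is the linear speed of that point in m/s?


omega_motor = 2694 * 2*pi/60 = 282.115 rad/s
omega_joint = omega_motor / 37 = 7.6247 rad/s
v = omega_joint * r = 7.6247 * 1.9
= 14.487 m/s


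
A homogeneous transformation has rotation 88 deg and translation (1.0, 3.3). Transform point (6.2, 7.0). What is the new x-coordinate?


x' = cos(theta)*px - sin(theta)*py + tx
= 0.0349*6.2 - 0.9994*7.0 + 1.0
= -5.7794


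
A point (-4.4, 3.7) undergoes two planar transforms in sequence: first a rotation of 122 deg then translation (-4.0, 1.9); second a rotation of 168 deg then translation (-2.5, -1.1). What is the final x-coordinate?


After transform 1:
x1 = cos(122)*-4.4 - sin(122)*3.7 + -4.0 = -4.8061
y1 = sin(122)*-4.4 + cos(122)*3.7 + 1.9 = -3.7921
After transform 2:
x2 = cos(168)*-4.8061 - sin(168)*-3.7921 + -2.5
= 2.9895


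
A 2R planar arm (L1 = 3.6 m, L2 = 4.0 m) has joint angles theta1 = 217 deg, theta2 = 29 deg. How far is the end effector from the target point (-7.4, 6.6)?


End effector via forward kinematics:
x = L1*cos(t1) + L2*cos(t1+t2) = -4.502
y = L1*sin(t1) + L2*sin(t1+t2) = -5.8207
Distance to target:
d = sqrt((-7.4 - -4.502)^2 + (6.6 - -5.8207)^2)
= sqrt(8.3982 + 154.2742)
= 12.7543 m


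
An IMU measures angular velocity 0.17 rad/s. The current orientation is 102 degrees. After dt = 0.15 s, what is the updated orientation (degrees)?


delta_theta = w * dt = 0.17 * 0.15 = 0.0255 rad
= 1.461 deg
theta_new = 102 + 1.461 = 103.461 deg


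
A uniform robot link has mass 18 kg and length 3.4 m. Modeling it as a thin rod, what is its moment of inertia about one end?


I = (1/3) * m * L^2
= (1/3) * 18 * 3.4^2
= 0.333333 * 18 * 11.56
= 69.36 kg*m^2


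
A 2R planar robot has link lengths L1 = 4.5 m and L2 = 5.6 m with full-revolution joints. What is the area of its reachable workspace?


r_max = L1 + L2 = 10.1 m
r_min = |L1 - L2| = 1.1 m
Area = pi*(r_max^2 - r_min^2)
= pi*(102.01 - 1.21)
= pi * 100.8
= 316.6725 m^2


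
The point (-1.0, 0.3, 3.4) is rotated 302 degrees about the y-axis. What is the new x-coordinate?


Rotation about y-axis: x' = x*cos(theta) + z*sin(theta)
= -1.0 * 0.5299 + 3.4 * -0.848
= -3.4133


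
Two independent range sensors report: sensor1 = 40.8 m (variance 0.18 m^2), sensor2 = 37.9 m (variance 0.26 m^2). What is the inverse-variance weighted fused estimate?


w1 = (1/var1) / (1/var1 + 1/var2)
   = 5.5556 / (5.5556 + 3.8462) = 0.5909
w2 = 1 - w1 = 0.4091
fused = w1*s1 + w2*s2 = 24.1091 + 15.5045
= 39.6136 m


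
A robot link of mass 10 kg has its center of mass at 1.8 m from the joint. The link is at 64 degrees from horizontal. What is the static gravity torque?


tau = m*g*L*cos(angle)
= 10 * 9.81 * 1.8 * cos(64 deg)
= 10 * 9.81 * 1.8 * 0.4384
= 77.4076 Nm


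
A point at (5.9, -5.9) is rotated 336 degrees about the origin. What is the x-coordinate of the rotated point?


x' = x*cos(theta) - y*sin(theta)
cos(336 deg) = 0.9135, sin(336 deg) = -0.4067
x' = 5.9 * 0.9135 - -5.9 * -0.4067
= 5.3899 - 2.3997
= 2.9902


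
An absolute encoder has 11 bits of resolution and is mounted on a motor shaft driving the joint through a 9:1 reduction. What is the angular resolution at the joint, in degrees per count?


counts = 2^11 = 2048
effective counts at joint = 2048 * 9 = 18432
resolution = 360 / 18432
= 0.0195 deg/count


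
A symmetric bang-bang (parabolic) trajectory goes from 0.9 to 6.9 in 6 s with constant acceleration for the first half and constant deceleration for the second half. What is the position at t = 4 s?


Symmetric rest-to-rest: each phase covers (pf-p0)/2 in time T/2. 0.5*a*(T/2)^2 = (pf-p0)/2 => a = 4*(pf-p0)/T^2
a = 4*(6.9-0.9)/6^2 = 0.6667
t = 4 is in the deceleration phase (t > T/2).
p = pf - 0.5*a*(T-t)^2 = 6.9 - 0.5*0.6667*2^2
= 5.5667


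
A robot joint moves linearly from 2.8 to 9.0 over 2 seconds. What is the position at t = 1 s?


s = t/T = 1/2 = 0.5
p(t) = p0 + (pf-p0)*s
= 2.8 + (9.0 - 2.8) * 0.5
= 5.9


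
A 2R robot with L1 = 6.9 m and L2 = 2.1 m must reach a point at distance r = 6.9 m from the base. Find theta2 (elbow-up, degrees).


cos(theta2) = (r^2 - L1^2 - L2^2) / (2*L1*L2)
cos(theta2) = (47.61 - 47.61 - 4.41) / 28.98
cos(theta2) = -0.152174
theta2 = 98.7529 degrees


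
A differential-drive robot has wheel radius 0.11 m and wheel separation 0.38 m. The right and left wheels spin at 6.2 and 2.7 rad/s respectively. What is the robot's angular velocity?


vR = r*wR = 0.11*6.2 = 0.682 m/s
vL = r*wL = 0.11*2.7 = 0.297 m/s
v = (vR+vL)/2 = 0.4895 m/s
omega = (vR-vL)/L = 1.0132 rad/s
angular velocity = 1.0132 rad/s


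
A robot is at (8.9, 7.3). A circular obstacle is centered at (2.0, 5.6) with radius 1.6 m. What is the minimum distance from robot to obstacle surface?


center_dist = sqrt((8.9-2.0)^2 + (7.3-5.6)^2)
= sqrt(47.61 + 2.89)
= 7.1063
min_dist = center_dist - radius = 7.1063 - 1.6 = 5.5063 m


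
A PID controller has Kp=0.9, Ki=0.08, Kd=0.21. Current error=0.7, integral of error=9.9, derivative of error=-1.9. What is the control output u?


u = Kp*e + Ki*int(e) + Kd*de/dt
= 0.9*0.7 + 0.08*9.9 + 0.21*(-1.9)
= 0.63 + 0.792 + -0.399
= 1.023


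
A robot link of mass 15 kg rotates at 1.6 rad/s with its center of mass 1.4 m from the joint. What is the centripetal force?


F = m * omega^2 * r
= 15 * 1.6^2 * 1.4
= 15 * 2.56 * 1.4
= 53.76 N


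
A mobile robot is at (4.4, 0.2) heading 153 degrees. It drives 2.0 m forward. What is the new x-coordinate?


x_new = x0 + d*cos(theta)
= 4.4 + 2.0*cos(153)
= 4.4 + -1.782
= 2.618


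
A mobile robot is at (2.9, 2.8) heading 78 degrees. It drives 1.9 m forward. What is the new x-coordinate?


x_new = x0 + d*cos(theta)
= 2.9 + 1.9*cos(78)
= 2.9 + 0.395
= 3.295


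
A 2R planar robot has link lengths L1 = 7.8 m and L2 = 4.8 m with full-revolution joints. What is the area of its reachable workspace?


r_max = L1 + L2 = 12.6 m
r_min = |L1 - L2| = 3.0 m
Area = pi*(r_max^2 - r_min^2)
= pi*(158.76 - 9.0)
= pi * 149.76
= 470.4849 m^2


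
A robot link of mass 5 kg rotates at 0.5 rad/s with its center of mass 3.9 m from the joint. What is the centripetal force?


F = m * omega^2 * r
= 5 * 0.5^2 * 3.9
= 5 * 0.25 * 3.9
= 4.875 N


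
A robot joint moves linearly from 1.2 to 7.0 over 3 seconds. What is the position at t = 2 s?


s = t/T = 2/3 = 0.6667
p(t) = p0 + (pf-p0)*s
= 1.2 + (7.0 - 1.2) * 0.6667
= 5.0667


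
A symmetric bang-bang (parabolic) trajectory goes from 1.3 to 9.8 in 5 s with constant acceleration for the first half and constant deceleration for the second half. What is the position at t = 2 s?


Symmetric rest-to-rest: each phase covers (pf-p0)/2 in time T/2. 0.5*a*(T/2)^2 = (pf-p0)/2 => a = 4*(pf-p0)/T^2
a = 4*(9.8-1.3)/5^2 = 1.36
t = 2 is in the acceleration phase (t <= T/2).
p = p0 + 0.5*a*t^2 = 1.3 + 0.5*1.36*2^2
= 4.02


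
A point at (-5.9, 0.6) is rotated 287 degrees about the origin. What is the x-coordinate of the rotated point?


x' = x*cos(theta) - y*sin(theta)
cos(287 deg) = 0.2924, sin(287 deg) = -0.9563
x' = -5.9 * 0.2924 - 0.6 * -0.9563
= -1.725 - -0.5738
= -1.1512


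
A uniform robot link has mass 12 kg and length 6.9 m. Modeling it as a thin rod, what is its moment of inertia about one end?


I = (1/3) * m * L^2
= (1/3) * 12 * 6.9^2
= 0.333333 * 12 * 47.61
= 190.44 kg*m^2


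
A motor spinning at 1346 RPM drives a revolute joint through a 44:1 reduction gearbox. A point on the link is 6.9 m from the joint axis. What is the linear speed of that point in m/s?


omega_motor = 1346 * 2*pi/60 = 140.9528 rad/s
omega_joint = omega_motor / 44 = 3.2035 rad/s
v = omega_joint * r = 3.2035 * 6.9
= 22.104 m/s


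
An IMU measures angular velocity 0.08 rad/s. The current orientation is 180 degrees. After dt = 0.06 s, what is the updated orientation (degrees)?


delta_theta = w * dt = 0.08 * 0.06 = 0.0048 rad
= 0.275 deg
theta_new = 180 + 0.275 = 180.275 deg


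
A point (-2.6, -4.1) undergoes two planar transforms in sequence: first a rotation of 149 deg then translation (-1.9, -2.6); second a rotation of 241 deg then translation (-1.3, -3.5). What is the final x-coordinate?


After transform 1:
x1 = cos(149)*-2.6 - sin(149)*-4.1 + -1.9 = 2.4403
y1 = sin(149)*-2.6 + cos(149)*-4.1 + -2.6 = -0.4247
After transform 2:
x2 = cos(241)*2.4403 - sin(241)*-0.4247 + -1.3
= -2.8545


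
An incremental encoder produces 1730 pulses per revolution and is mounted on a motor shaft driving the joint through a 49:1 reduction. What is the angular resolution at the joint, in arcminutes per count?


counts per rev = 1730
effective counts at joint = 1730 * 49 = 84770
resolution = 360*60 / 84770
= 0.2548 arcmin/count


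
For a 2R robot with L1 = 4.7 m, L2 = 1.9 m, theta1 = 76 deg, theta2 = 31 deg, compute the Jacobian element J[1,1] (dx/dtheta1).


J[1,1] = -L1*sin(t1) - L2*sin(t1+t2)
= -4.7*sin(76) - 1.9*sin(107)
= -6.3774


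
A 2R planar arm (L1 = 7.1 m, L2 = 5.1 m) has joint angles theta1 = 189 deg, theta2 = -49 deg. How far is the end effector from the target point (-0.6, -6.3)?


End effector via forward kinematics:
x = L1*cos(t1) + L2*cos(t1+t2) = -10.9194
y = L1*sin(t1) + L2*sin(t1+t2) = 2.1675
Distance to target:
d = sqrt((-0.6 - -10.9194)^2 + (-6.3 - 2.1675)^2)
= sqrt(106.4903 + 71.6991)
= 13.3488 m


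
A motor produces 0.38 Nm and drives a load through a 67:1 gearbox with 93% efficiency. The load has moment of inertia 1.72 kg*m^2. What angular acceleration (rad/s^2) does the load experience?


tau_out = tau_motor * N * eta
= 0.38 * 67 * 0.93 = 23.6778 Nm
alpha = tau_out / I = 23.6778 / 1.72
= 13.7662 rad/s^2


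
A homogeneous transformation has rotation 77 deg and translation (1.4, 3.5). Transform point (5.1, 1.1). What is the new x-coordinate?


x' = cos(theta)*px - sin(theta)*py + tx
= 0.225*5.1 - 0.9744*1.1 + 1.4
= 1.4754


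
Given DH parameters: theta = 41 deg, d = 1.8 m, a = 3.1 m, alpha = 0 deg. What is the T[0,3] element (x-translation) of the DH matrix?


T[0,3] = a * cos(theta)
= 3.1 * cos(41 deg)
= 3.1 * 0.7547
= 2.3396


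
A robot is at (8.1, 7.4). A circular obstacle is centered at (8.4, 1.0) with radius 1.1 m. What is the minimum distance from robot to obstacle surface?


center_dist = sqrt((8.1-8.4)^2 + (7.4-1.0)^2)
= sqrt(0.09 + 40.96)
= 6.407
min_dist = center_dist - radius = 6.407 - 1.1 = 5.307 m


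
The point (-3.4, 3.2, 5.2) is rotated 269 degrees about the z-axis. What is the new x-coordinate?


Rotation about z-axis: x' = x*cos(theta) - y*sin(theta)
= -3.4 * -0.0175 - 3.2 * -0.9998
= 3.2589


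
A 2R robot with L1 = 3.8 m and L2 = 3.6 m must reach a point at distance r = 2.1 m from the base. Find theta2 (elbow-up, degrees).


cos(theta2) = (r^2 - L1^2 - L2^2) / (2*L1*L2)
cos(theta2) = (4.41 - 14.44 - 12.96) / 27.36
cos(theta2) = -0.840278
theta2 = 147.1695 degrees


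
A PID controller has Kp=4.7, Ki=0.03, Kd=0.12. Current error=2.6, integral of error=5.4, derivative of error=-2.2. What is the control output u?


u = Kp*e + Ki*int(e) + Kd*de/dt
= 4.7*2.6 + 0.03*5.4 + 0.12*(-2.2)
= 12.22 + 0.162 + -0.264
= 12.118


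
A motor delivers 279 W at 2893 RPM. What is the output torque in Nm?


omega = 2893 * 2*pi/60 = 302.9543 rad/s
tau = P / omega = 279 / 302.9543
= 0.9209 Nm


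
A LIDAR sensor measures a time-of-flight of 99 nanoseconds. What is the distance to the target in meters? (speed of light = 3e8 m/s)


tof = 99 ns = 9.9e-08 s
dist = c * tof / 2
= 3e8 * 9.9e-08 / 2
= 14.85 m


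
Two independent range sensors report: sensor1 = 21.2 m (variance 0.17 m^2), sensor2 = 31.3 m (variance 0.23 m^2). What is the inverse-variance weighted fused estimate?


w1 = (1/var1) / (1/var1 + 1/var2)
   = 5.8824 / (5.8824 + 4.3478) = 0.575
w2 = 1 - w1 = 0.425
fused = w1*s1 + w2*s2 = 12.19 + 13.3025
= 25.4925 m


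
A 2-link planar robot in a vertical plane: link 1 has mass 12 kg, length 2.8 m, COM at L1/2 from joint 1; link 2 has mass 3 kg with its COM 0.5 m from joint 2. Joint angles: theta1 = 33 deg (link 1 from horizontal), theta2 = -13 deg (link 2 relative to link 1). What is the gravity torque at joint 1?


Horizontal distance from joint 1 to link-1 COM:
  x_c1 = (L1/2)*cos(t1) = 1.4 * 0.8387 = 1.1741 m
Horizontal distance from joint 1 to link-2 COM:
  x_c2 = L1*cos(t1) + Lc2*cos(t1+t2)
       = 2.8*0.8387 + 0.5*0.9397 = 2.8181 m
tau1 = m1*g*x_c1 + m2*g*x_c2
     = 12*9.81*1.1741 + 3*9.81*2.8181
     = 138.2196 + 82.9374
     = 221.157 Nm


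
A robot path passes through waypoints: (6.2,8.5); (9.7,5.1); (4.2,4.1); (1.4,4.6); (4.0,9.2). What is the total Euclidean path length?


Segment lengths:
  seg1 = sqrt((3.5)^2 + (-3.4)^2) = 4.8795
  seg2 = sqrt((-5.5)^2 + (-1.0)^2) = 5.5902
  seg3 = sqrt((-2.8)^2 + (0.5)^2) = 2.8443
  seg4 = sqrt((2.6)^2 + (4.6)^2) = 5.2839
Total = 18.5979


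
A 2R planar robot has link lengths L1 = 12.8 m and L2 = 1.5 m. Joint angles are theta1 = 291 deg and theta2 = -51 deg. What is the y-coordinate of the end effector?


Convert angles to radians: theta1 = 5.0789, theta2 = -0.8901
y = L1*sin(theta1) + L2*sin(theta1+theta2)
y = -11.9498 + -1.299
y = -13.2489


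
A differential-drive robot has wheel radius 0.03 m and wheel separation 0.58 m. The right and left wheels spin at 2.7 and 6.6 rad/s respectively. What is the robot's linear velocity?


vR = r*wR = 0.03*2.7 = 0.081 m/s
vL = r*wL = 0.03*6.6 = 0.198 m/s
v = (vR+vL)/2 = 0.1395 m/s
omega = (vR-vL)/L = -0.2017 rad/s
linear velocity = 0.1395 m/s


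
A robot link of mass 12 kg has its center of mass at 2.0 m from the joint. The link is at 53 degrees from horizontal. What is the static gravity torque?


tau = m*g*L*cos(angle)
= 12 * 9.81 * 2.0 * cos(53 deg)
= 12 * 9.81 * 2.0 * 0.6018
= 141.6913 Nm


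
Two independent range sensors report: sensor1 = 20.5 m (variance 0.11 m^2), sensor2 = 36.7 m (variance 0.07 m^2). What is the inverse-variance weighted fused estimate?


w1 = (1/var1) / (1/var1 + 1/var2)
   = 9.0909 / (9.0909 + 14.2857) = 0.3889
w2 = 1 - w1 = 0.6111
fused = w1*s1 + w2*s2 = 7.9722 + 22.4278
= 30.4 m


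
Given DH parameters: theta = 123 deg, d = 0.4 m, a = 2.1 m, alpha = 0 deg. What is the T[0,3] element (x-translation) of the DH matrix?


T[0,3] = a * cos(theta)
= 2.1 * cos(123 deg)
= 2.1 * -0.5446
= -1.1437


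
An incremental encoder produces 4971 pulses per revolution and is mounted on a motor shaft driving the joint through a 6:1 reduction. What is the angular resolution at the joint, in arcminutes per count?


counts per rev = 4971
effective counts at joint = 4971 * 6 = 29826
resolution = 360*60 / 29826
= 0.7242 arcmin/count


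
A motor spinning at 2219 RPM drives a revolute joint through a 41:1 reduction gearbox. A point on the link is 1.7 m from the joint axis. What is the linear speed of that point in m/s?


omega_motor = 2219 * 2*pi/60 = 232.3731 rad/s
omega_joint = omega_motor / 41 = 5.6676 rad/s
v = omega_joint * r = 5.6676 * 1.7
= 9.635 m/s


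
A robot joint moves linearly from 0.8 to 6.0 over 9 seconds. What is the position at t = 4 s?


s = t/T = 4/9 = 0.4444
p(t) = p0 + (pf-p0)*s
= 0.8 + (6.0 - 0.8) * 0.4444
= 3.1111


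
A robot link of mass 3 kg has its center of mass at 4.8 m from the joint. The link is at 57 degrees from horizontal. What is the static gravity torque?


tau = m*g*L*cos(angle)
= 3 * 9.81 * 4.8 * cos(57 deg)
= 3 * 9.81 * 4.8 * 0.5446
= 76.9379 Nm


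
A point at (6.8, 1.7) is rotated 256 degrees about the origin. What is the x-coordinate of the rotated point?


x' = x*cos(theta) - y*sin(theta)
cos(256 deg) = -0.2419, sin(256 deg) = -0.9703
x' = 6.8 * -0.2419 - 1.7 * -0.9703
= -1.6451 - -1.6495
= 0.0044


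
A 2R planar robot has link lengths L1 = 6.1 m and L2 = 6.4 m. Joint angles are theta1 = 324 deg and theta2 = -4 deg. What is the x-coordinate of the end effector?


Convert angles to radians: theta1 = 5.6549, theta2 = -0.0698
x = L1*cos(theta1) + L2*cos(theta1+theta2)
x = 4.935 + 4.9027
x = 9.8377


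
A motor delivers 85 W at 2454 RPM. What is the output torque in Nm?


omega = 2454 * 2*pi/60 = 256.9823 rad/s
tau = P / omega = 85 / 256.9823
= 0.3308 Nm


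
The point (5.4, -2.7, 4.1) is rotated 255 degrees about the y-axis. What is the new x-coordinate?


Rotation about y-axis: x' = x*cos(theta) + z*sin(theta)
= 5.4 * -0.2588 + 4.1 * -0.9659
= -5.3579


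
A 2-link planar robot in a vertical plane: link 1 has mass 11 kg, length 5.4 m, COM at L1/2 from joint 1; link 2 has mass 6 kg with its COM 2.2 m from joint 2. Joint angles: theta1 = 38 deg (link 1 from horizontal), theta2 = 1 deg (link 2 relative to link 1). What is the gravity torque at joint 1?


Horizontal distance from joint 1 to link-1 COM:
  x_c1 = (L1/2)*cos(t1) = 2.7 * 0.788 = 2.1276 m
Horizontal distance from joint 1 to link-2 COM:
  x_c2 = L1*cos(t1) + Lc2*cos(t1+t2)
       = 5.4*0.788 + 2.2*0.7771 = 5.965 m
tau1 = m1*g*x_c1 + m2*g*x_c2
     = 11*9.81*2.1276 + 6*9.81*5.965
     = 229.5924 + 351.0987
     = 580.6911 Nm


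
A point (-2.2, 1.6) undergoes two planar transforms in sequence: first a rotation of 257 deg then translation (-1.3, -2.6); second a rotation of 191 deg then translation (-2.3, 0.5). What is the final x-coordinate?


After transform 1:
x1 = cos(257)*-2.2 - sin(257)*1.6 + -1.3 = 0.7539
y1 = sin(257)*-2.2 + cos(257)*1.6 + -2.6 = -0.8163
After transform 2:
x2 = cos(191)*0.7539 - sin(191)*-0.8163 + -2.3
= -3.1958


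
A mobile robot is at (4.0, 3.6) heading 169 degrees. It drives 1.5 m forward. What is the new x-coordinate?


x_new = x0 + d*cos(theta)
= 4.0 + 1.5*cos(169)
= 4.0 + -1.4724
= 2.5276


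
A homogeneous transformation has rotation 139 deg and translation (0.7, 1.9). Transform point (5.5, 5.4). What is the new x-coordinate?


x' = cos(theta)*px - sin(theta)*py + tx
= -0.7547*5.5 - 0.6561*5.4 + 0.7
= -6.9936


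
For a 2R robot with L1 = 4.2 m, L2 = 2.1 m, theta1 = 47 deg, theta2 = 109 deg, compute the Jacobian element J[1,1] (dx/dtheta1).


J[1,1] = -L1*sin(t1) - L2*sin(t1+t2)
= -4.2*sin(47) - 2.1*sin(156)
= -3.9258


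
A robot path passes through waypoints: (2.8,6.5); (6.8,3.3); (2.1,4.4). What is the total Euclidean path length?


Segment lengths:
  seg1 = sqrt((4.0)^2 + (-3.2)^2) = 5.1225
  seg2 = sqrt((-4.7)^2 + (1.1)^2) = 4.827
Total = 9.9495


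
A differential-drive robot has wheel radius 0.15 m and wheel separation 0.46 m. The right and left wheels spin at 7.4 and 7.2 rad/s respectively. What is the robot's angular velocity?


vR = r*wR = 0.15*7.4 = 1.11 m/s
vL = r*wL = 0.15*7.2 = 1.08 m/s
v = (vR+vL)/2 = 1.095 m/s
omega = (vR-vL)/L = 0.0652 rad/s
angular velocity = 0.0652 rad/s


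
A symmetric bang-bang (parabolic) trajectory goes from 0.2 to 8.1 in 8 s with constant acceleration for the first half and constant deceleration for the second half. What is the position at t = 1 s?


Symmetric rest-to-rest: each phase covers (pf-p0)/2 in time T/2. 0.5*a*(T/2)^2 = (pf-p0)/2 => a = 4*(pf-p0)/T^2
a = 4*(8.1-0.2)/8^2 = 0.4937
t = 1 is in the acceleration phase (t <= T/2).
p = p0 + 0.5*a*t^2 = 0.2 + 0.5*0.4937*1^2
= 0.4469


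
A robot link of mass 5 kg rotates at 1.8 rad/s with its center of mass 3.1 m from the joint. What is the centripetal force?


F = m * omega^2 * r
= 5 * 1.8^2 * 3.1
= 5 * 3.24 * 3.1
= 50.22 N


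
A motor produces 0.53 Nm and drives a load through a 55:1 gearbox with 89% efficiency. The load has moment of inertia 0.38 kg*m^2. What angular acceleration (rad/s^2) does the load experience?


tau_out = tau_motor * N * eta
= 0.53 * 55 * 0.89 = 25.9435 Nm
alpha = tau_out / I = 25.9435 / 0.38
= 68.2724 rad/s^2


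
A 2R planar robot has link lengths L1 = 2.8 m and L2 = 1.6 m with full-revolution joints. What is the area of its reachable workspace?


r_max = L1 + L2 = 4.4 m
r_min = |L1 - L2| = 1.2 m
Area = pi*(r_max^2 - r_min^2)
= pi*(19.36 - 1.44)
= pi * 17.92
= 56.2973 m^2


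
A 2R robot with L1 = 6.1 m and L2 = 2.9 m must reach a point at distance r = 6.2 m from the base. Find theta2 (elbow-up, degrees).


cos(theta2) = (r^2 - L1^2 - L2^2) / (2*L1*L2)
cos(theta2) = (38.44 - 37.21 - 8.41) / 35.38
cos(theta2) = -0.20294
theta2 = 101.7089 degrees


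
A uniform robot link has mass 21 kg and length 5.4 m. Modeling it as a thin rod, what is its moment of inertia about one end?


I = (1/3) * m * L^2
= (1/3) * 21 * 5.4^2
= 0.333333 * 21 * 29.16
= 204.12 kg*m^2


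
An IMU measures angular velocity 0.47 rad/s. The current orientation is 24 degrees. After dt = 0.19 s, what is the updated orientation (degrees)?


delta_theta = w * dt = 0.47 * 0.19 = 0.0893 rad
= 5.1165 deg
theta_new = 24 + 5.1165 = 29.1165 deg


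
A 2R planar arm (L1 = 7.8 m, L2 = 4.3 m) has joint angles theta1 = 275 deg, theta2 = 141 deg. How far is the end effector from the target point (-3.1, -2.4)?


End effector via forward kinematics:
x = L1*cos(t1) + L2*cos(t1+t2) = 3.0843
y = L1*sin(t1) + L2*sin(t1+t2) = -4.2055
Distance to target:
d = sqrt((-3.1 - 3.0843)^2 + (-2.4 - -4.2055)^2)
= sqrt(38.2461 + 3.2597)
= 6.4425 m


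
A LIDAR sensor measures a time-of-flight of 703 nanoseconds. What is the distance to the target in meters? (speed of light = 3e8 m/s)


tof = 703 ns = 7.03e-07 s
dist = c * tof / 2
= 3e8 * 7.03e-07 / 2
= 105.45 m


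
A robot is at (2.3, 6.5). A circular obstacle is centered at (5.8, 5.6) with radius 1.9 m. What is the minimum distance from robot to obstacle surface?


center_dist = sqrt((2.3-5.8)^2 + (6.5-5.6)^2)
= sqrt(12.25 + 0.81)
= 3.6139
min_dist = center_dist - radius = 3.6139 - 1.9 = 1.7139 m


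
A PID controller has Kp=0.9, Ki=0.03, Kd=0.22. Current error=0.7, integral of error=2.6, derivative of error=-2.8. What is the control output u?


u = Kp*e + Ki*int(e) + Kd*de/dt
= 0.9*0.7 + 0.03*2.6 + 0.22*(-2.8)
= 0.63 + 0.078 + -0.616
= 0.092


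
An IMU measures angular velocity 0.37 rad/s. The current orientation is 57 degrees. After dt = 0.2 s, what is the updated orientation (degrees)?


delta_theta = w * dt = 0.37 * 0.2 = 0.074 rad
= 4.2399 deg
theta_new = 57 + 4.2399 = 61.2399 deg


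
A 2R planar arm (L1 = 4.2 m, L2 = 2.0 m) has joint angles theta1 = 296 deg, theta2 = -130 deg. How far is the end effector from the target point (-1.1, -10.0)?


End effector via forward kinematics:
x = L1*cos(t1) + L2*cos(t1+t2) = -0.0994
y = L1*sin(t1) + L2*sin(t1+t2) = -3.2911
Distance to target:
d = sqrt((-1.1 - -0.0994)^2 + (-10.0 - -3.2911)^2)
= sqrt(1.0011 + 45.0095)
= 6.7831 m


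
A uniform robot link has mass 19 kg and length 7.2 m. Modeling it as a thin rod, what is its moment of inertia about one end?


I = (1/3) * m * L^2
= (1/3) * 19 * 7.2^2
= 0.333333 * 19 * 51.84
= 328.32 kg*m^2


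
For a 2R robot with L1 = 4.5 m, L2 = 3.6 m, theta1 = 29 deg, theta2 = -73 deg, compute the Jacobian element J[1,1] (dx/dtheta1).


J[1,1] = -L1*sin(t1) - L2*sin(t1+t2)
= -4.5*sin(29) - 3.6*sin(-44)
= 0.3191


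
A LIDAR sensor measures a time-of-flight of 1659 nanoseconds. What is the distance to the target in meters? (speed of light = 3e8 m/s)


tof = 1659 ns = 1.659e-06 s
dist = c * tof / 2
= 3e8 * 1.659e-06 / 2
= 248.85 m


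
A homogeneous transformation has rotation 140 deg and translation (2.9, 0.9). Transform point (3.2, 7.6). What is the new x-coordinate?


x' = cos(theta)*px - sin(theta)*py + tx
= -0.766*3.2 - 0.6428*7.6 + 2.9
= -4.4365


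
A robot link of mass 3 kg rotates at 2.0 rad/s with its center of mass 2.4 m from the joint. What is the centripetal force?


F = m * omega^2 * r
= 3 * 2.0^2 * 2.4
= 3 * 4.0 * 2.4
= 28.8 N


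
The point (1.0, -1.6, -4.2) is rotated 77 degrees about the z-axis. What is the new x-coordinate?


Rotation about z-axis: x' = x*cos(theta) - y*sin(theta)
= 1.0 * 0.225 - -1.6 * 0.9744
= 1.7839


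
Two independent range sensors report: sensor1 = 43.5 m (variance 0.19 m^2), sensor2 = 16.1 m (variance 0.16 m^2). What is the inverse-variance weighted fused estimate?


w1 = (1/var1) / (1/var1 + 1/var2)
   = 5.2632 / (5.2632 + 6.25) = 0.4571
w2 = 1 - w1 = 0.5429
fused = w1*s1 + w2*s2 = 19.8857 + 8.74
= 28.6257 m


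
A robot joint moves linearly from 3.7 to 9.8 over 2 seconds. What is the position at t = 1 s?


s = t/T = 1/2 = 0.5
p(t) = p0 + (pf-p0)*s
= 3.7 + (9.8 - 3.7) * 0.5
= 6.75


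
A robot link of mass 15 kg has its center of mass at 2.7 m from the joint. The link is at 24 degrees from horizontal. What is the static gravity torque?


tau = m*g*L*cos(angle)
= 15 * 9.81 * 2.7 * cos(24 deg)
= 15 * 9.81 * 2.7 * 0.9135
= 362.9562 Nm


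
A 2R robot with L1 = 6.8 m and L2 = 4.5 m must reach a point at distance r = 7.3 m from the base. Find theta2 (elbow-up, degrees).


cos(theta2) = (r^2 - L1^2 - L2^2) / (2*L1*L2)
cos(theta2) = (53.29 - 46.24 - 20.25) / 61.2
cos(theta2) = -0.215686
theta2 = 102.4558 degrees


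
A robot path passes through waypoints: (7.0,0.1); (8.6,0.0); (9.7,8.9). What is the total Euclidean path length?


Segment lengths:
  seg1 = sqrt((1.6)^2 + (-0.1)^2) = 1.6031
  seg2 = sqrt((1.1)^2 + (8.9)^2) = 8.9677
Total = 10.5708


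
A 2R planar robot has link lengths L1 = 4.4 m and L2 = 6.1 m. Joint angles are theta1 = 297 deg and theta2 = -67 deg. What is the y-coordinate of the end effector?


Convert angles to radians: theta1 = 5.1836, theta2 = -1.1694
y = L1*sin(theta1) + L2*sin(theta1+theta2)
y = -3.9204 + -4.6729
y = -8.5933


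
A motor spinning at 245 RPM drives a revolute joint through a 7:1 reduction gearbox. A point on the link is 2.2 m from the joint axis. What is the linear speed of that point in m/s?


omega_motor = 245 * 2*pi/60 = 25.6563 rad/s
omega_joint = omega_motor / 7 = 3.6652 rad/s
v = omega_joint * r = 3.6652 * 2.2
= 8.0634 m/s


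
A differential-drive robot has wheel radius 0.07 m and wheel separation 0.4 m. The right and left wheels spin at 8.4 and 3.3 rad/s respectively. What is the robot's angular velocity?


vR = r*wR = 0.07*8.4 = 0.588 m/s
vL = r*wL = 0.07*3.3 = 0.231 m/s
v = (vR+vL)/2 = 0.4095 m/s
omega = (vR-vL)/L = 0.8925 rad/s
angular velocity = 0.8925 rad/s


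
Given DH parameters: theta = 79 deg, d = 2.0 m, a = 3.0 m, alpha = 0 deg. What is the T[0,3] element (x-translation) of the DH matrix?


T[0,3] = a * cos(theta)
= 3.0 * cos(79 deg)
= 3.0 * 0.1908
= 0.5724


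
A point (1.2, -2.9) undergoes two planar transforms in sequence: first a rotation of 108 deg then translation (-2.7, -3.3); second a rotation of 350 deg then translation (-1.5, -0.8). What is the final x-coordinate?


After transform 1:
x1 = cos(108)*1.2 - sin(108)*-2.9 + -2.7 = -0.3128
y1 = sin(108)*1.2 + cos(108)*-2.9 + -3.3 = -1.2626
After transform 2:
x2 = cos(350)*-0.3128 - sin(350)*-1.2626 + -1.5
= -2.0273


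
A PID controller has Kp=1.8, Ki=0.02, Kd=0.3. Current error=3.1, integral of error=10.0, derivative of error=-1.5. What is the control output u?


u = Kp*e + Ki*int(e) + Kd*de/dt
= 1.8*3.1 + 0.02*10.0 + 0.3*(-1.5)
= 5.58 + 0.2 + -0.45
= 5.33


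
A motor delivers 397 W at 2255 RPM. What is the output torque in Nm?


omega = 2255 * 2*pi/60 = 236.143 rad/s
tau = P / omega = 397 / 236.143
= 1.6812 Nm


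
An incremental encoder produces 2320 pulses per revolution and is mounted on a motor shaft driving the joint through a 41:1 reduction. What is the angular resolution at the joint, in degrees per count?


counts per rev = 2320
effective counts at joint = 2320 * 41 = 95120
resolution = 360 / 95120
= 0.0038 deg/count


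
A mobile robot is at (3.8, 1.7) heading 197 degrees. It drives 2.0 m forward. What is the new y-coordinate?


y_new = y0 + d*sin(theta)
= 1.7 + 2.0*sin(197)
= 1.7 + -0.5847
= 1.1153


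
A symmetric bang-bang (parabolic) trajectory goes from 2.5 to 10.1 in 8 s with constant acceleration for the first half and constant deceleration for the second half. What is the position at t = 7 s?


Symmetric rest-to-rest: each phase covers (pf-p0)/2 in time T/2. 0.5*a*(T/2)^2 = (pf-p0)/2 => a = 4*(pf-p0)/T^2
a = 4*(10.1-2.5)/8^2 = 0.475
t = 7 is in the deceleration phase (t > T/2).
p = pf - 0.5*a*(T-t)^2 = 10.1 - 0.5*0.475*1^2
= 9.8625


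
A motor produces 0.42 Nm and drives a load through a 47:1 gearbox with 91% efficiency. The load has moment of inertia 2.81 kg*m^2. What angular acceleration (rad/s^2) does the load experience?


tau_out = tau_motor * N * eta
= 0.42 * 47 * 0.91 = 17.9634 Nm
alpha = tau_out / I = 17.9634 / 2.81
= 6.3927 rad/s^2


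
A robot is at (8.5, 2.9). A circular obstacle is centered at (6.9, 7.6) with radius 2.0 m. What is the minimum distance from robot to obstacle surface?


center_dist = sqrt((8.5-6.9)^2 + (2.9-7.6)^2)
= sqrt(2.56 + 22.09)
= 4.9649
min_dist = center_dist - radius = 4.9649 - 2.0 = 2.9649 m


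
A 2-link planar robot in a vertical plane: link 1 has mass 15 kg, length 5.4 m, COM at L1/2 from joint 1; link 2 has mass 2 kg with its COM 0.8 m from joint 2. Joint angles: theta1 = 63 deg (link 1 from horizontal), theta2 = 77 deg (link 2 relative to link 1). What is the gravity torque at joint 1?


Horizontal distance from joint 1 to link-1 COM:
  x_c1 = (L1/2)*cos(t1) = 2.7 * 0.454 = 1.2258 m
Horizontal distance from joint 1 to link-2 COM:
  x_c2 = L1*cos(t1) + Lc2*cos(t1+t2)
       = 5.4*0.454 + 0.8*-0.766 = 1.8387 m
tau1 = m1*g*x_c1 + m2*g*x_c2
     = 15*9.81*1.2258 + 2*9.81*1.8387
     = 180.3727 + 36.0756
     = 216.4482 Nm


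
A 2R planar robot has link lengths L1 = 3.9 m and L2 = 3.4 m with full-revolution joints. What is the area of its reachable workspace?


r_max = L1 + L2 = 7.3 m
r_min = |L1 - L2| = 0.5 m
Area = pi*(r_max^2 - r_min^2)
= pi*(53.29 - 0.25)
= pi * 53.04
= 166.6301 m^2


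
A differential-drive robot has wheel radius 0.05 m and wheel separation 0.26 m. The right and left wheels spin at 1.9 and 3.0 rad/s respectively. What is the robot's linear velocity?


vR = r*wR = 0.05*1.9 = 0.095 m/s
vL = r*wL = 0.05*3.0 = 0.15 m/s
v = (vR+vL)/2 = 0.1225 m/s
omega = (vR-vL)/L = -0.2115 rad/s
linear velocity = 0.1225 m/s


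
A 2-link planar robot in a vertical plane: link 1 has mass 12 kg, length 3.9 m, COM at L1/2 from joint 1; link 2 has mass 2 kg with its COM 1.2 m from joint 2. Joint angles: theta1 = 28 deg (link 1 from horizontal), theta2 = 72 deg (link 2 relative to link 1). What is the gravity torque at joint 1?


Horizontal distance from joint 1 to link-1 COM:
  x_c1 = (L1/2)*cos(t1) = 1.95 * 0.8829 = 1.7217 m
Horizontal distance from joint 1 to link-2 COM:
  x_c2 = L1*cos(t1) + Lc2*cos(t1+t2)
       = 3.9*0.8829 + 1.2*-0.1736 = 3.2351 m
tau1 = m1*g*x_c1 + m2*g*x_c2
     = 12*9.81*1.7217 + 2*9.81*3.2351
     = 202.6842 + 63.473
     = 266.1572 Nm


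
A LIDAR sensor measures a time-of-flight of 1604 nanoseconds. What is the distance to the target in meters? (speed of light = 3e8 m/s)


tof = 1604 ns = 1.604e-06 s
dist = c * tof / 2
= 3e8 * 1.604e-06 / 2
= 240.6 m


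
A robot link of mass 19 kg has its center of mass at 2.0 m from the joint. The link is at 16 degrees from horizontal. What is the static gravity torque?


tau = m*g*L*cos(angle)
= 19 * 9.81 * 2.0 * cos(16 deg)
= 19 * 9.81 * 2.0 * 0.9613
= 358.3391 Nm


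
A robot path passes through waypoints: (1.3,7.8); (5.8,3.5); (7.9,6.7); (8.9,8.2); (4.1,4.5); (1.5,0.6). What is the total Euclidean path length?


Segment lengths:
  seg1 = sqrt((4.5)^2 + (-4.3)^2) = 6.2241
  seg2 = sqrt((2.1)^2 + (3.2)^2) = 3.8275
  seg3 = sqrt((1.0)^2 + (1.5)^2) = 1.8028
  seg4 = sqrt((-4.8)^2 + (-3.7)^2) = 6.0605
  seg5 = sqrt((-2.6)^2 + (-3.9)^2) = 4.6872
Total = 22.6022


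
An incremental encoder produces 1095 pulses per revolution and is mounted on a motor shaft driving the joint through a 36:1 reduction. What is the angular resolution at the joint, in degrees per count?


counts per rev = 1095
effective counts at joint = 1095 * 36 = 39420
resolution = 360 / 39420
= 0.0091 deg/count


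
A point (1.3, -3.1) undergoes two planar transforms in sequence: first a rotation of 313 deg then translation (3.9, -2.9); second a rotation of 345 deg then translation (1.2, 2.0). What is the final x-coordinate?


After transform 1:
x1 = cos(313)*1.3 - sin(313)*-3.1 + 3.9 = 2.5194
y1 = sin(313)*1.3 + cos(313)*-3.1 + -2.9 = -5.965
After transform 2:
x2 = cos(345)*2.5194 - sin(345)*-5.965 + 1.2
= 2.0897
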